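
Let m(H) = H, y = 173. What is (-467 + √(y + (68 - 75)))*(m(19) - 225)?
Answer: 96202 - 206*√166 ≈ 93548.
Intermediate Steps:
(-467 + √(y + (68 - 75)))*(m(19) - 225) = (-467 + √(173 + (68 - 75)))*(19 - 225) = (-467 + √(173 - 7))*(-206) = (-467 + √166)*(-206) = 96202 - 206*√166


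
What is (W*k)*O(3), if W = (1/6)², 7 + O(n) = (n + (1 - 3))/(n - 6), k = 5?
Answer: -55/54 ≈ -1.0185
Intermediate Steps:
O(n) = -7 + (-2 + n)/(-6 + n) (O(n) = -7 + (n + (1 - 3))/(n - 6) = -7 + (n - 2)/(-6 + n) = -7 + (-2 + n)/(-6 + n))
W = 1/36 (W = (⅙)² = 1/36 ≈ 0.027778)
(W*k)*O(3) = ((1/36)*5)*(2*(20 - 3*3)/(-6 + 3)) = 5*(2*(20 - 9)/(-3))/36 = 5*(2*(-⅓)*11)/36 = (5/36)*(-22/3) = -55/54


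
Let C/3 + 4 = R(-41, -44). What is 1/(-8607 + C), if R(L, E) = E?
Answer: -1/8751 ≈ -0.00011427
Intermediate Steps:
C = -144 (C = -12 + 3*(-44) = -12 - 132 = -144)
1/(-8607 + C) = 1/(-8607 - 144) = 1/(-8751) = -1/8751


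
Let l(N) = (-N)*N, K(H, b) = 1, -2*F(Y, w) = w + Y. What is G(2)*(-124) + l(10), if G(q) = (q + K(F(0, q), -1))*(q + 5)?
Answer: -2704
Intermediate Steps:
F(Y, w) = -Y/2 - w/2 (F(Y, w) = -(w + Y)/2 = -(Y + w)/2 = -Y/2 - w/2)
l(N) = -N²
G(q) = (1 + q)*(5 + q) (G(q) = (q + 1)*(q + 5) = (1 + q)*(5 + q))
G(2)*(-124) + l(10) = (5 + 2² + 6*2)*(-124) - 1*10² = (5 + 4 + 12)*(-124) - 1*100 = 21*(-124) - 100 = -2604 - 100 = -2704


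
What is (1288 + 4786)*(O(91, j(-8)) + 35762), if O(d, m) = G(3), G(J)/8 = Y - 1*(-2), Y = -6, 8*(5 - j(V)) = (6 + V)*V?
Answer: 217024020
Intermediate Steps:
j(V) = 5 - V*(6 + V)/8 (j(V) = 5 - (6 + V)*V/8 = 5 - V*(6 + V)/8)
G(J) = -32 (G(J) = 8*(-6 - 1*(-2)) = 8*(-6 + 2) = 8*(-4) = -32)
O(d, m) = -32
(1288 + 4786)*(O(91, j(-8)) + 35762) = (1288 + 4786)*(-32 + 35762) = 6074*35730 = 217024020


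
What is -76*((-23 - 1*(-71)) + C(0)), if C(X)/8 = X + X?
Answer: -3648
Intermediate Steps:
C(X) = 16*X (C(X) = 8*(X + X) = 8*(2*X) = 16*X)
-76*((-23 - 1*(-71)) + C(0)) = -76*((-23 - 1*(-71)) + 16*0) = -76*((-23 + 71) + 0) = -76*(48 + 0) = -76*48 = -3648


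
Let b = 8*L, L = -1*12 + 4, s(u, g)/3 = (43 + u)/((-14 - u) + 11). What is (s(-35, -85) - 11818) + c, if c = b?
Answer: -47525/4 ≈ -11881.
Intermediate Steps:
s(u, g) = 3*(43 + u)/(-3 - u) (s(u, g) = 3*((43 + u)/((-14 - u) + 11)) = 3*((43 + u)/(-3 - u)) = 3*(43 + u)/(-3 - u))
L = -8 (L = -12 + 4 = -8)
b = -64 (b = 8*(-8) = -64)
c = -64
(s(-35, -85) - 11818) + c = (3*(-43 - 1*(-35))/(3 - 35) - 11818) - 64 = (3*(-43 + 35)/(-32) - 11818) - 64 = (3*(-1/32)*(-8) - 11818) - 64 = (¾ - 11818) - 64 = -47269/4 - 64 = -47525/4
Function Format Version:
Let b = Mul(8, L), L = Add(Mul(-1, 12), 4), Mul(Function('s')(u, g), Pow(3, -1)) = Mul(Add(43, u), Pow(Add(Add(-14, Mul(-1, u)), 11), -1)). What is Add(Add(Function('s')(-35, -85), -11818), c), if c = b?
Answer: Rational(-47525, 4) ≈ -11881.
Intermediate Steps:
Function('s')(u, g) = Mul(3, Pow(Add(-3, Mul(-1, u)), -1), Add(43, u)) (Function('s')(u, g) = Mul(3, Mul(Add(43, u), Pow(Add(Add(-14, Mul(-1, u)), 11), -1))) = Mul(3, Mul(Add(43, u), Pow(Add(-3, Mul(-1, u)), -1))) = Mul(3, Mul(Pow(Add(-3, Mul(-1, u)), -1), Add(43, u))) = Mul(3, Pow(Add(-3, Mul(-1, u)), -1), Add(43, u)))
L = -8 (L = Add(-12, 4) = -8)
b = -64 (b = Mul(8, -8) = -64)
c = -64
Add(Add(Function('s')(-35, -85), -11818), c) = Add(Add(Mul(3, Pow(Add(3, -35), -1), Add(-43, Mul(-1, -35))), -11818), -64) = Add(Add(Mul(3, Pow(-32, -1), Add(-43, 35)), -11818), -64) = Add(Add(Mul(3, Rational(-1, 32), -8), -11818), -64) = Add(Add(Rational(3, 4), -11818), -64) = Add(Rational(-47269, 4), -64) = Rational(-47525, 4)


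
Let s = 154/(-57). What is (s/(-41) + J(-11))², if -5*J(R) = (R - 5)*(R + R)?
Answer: 675443997316/136539225 ≈ 4946.9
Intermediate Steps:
s = -154/57 (s = 154*(-1/57) = -154/57 ≈ -2.7018)
J(R) = -2*R*(-5 + R)/5 (J(R) = -(R - 5)*(R + R)/5 = -(-5 + R)*2*R/5 = -2*R*(-5 + R)/5)
(s/(-41) + J(-11))² = (-154/57/(-41) + (⅖)*(-11)*(5 - 1*(-11)))² = (-154/57*(-1/41) + (⅖)*(-11)*(5 + 11))² = (154/2337 + (⅖)*(-11)*16)² = (154/2337 - 352/5)² = (-821854/11685)² = 675443997316/136539225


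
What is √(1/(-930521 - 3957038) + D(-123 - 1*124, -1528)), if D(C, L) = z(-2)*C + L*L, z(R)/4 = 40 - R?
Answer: √54782598030749847969/4887559 ≈ 1514.4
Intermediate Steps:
z(R) = 160 - 4*R (z(R) = 4*(40 - R) = 160 - 4*R)
D(C, L) = L² + 168*C (D(C, L) = (160 - 4*(-2))*C + L*L = (160 + 8)*C + L² = 168*C + L² = L² + 168*C)
√(1/(-930521 - 3957038) + D(-123 - 1*124, -1528)) = √(1/(-930521 - 3957038) + ((-1528)² + 168*(-123 - 1*124))) = √(1/(-4887559) + (2334784 + 168*(-123 - 124))) = √(-1/4887559 + (2334784 + 168*(-247))) = √(-1/4887559 + (2334784 - 41496)) = √(-1/4887559 + 2293288) = √(11208580403991/4887559) = √54782598030749847969/4887559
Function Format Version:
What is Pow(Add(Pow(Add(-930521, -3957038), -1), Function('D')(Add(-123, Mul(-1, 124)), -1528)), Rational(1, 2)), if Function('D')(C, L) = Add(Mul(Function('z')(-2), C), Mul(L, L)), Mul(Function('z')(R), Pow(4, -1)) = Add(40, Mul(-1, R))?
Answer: Mul(Rational(1, 4887559), Pow(54782598030749847969, Rational(1, 2))) ≈ 1514.4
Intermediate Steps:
Function('z')(R) = Add(160, Mul(-4, R)) (Function('z')(R) = Mul(4, Add(40, Mul(-1, R))) = Add(160, Mul(-4, R)))
Function('D')(C, L) = Add(Pow(L, 2), Mul(168, C)) (Function('D')(C, L) = Add(Mul(Add(160, Mul(-4, -2)), C), Mul(L, L)) = Add(Mul(Add(160, 8), C), Pow(L, 2)) = Add(Mul(168, C), Pow(L, 2)) = Add(Pow(L, 2), Mul(168, C)))
Pow(Add(Pow(Add(-930521, -3957038), -1), Function('D')(Add(-123, Mul(-1, 124)), -1528)), Rational(1, 2)) = Pow(Add(Pow(Add(-930521, -3957038), -1), Add(Pow(-1528, 2), Mul(168, Add(-123, Mul(-1, 124))))), Rational(1, 2)) = Pow(Add(Pow(-4887559, -1), Add(2334784, Mul(168, Add(-123, -124)))), Rational(1, 2)) = Pow(Add(Rational(-1, 4887559), Add(2334784, Mul(168, -247))), Rational(1, 2)) = Pow(Add(Rational(-1, 4887559), Add(2334784, -41496)), Rational(1, 2)) = Pow(Add(Rational(-1, 4887559), 2293288), Rational(1, 2)) = Pow(Rational(11208580403991, 4887559), Rational(1, 2)) = Mul(Rational(1, 4887559), Pow(54782598030749847969, Rational(1, 2)))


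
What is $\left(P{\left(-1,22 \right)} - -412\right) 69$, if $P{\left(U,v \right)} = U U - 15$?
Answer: $27462$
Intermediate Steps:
$P{\left(U,v \right)} = -15 + U^{2}$ ($P{\left(U,v \right)} = U^{2} - 15 = -15 + U^{2}$)
$\left(P{\left(-1,22 \right)} - -412\right) 69 = \left(\left(-15 + \left(-1\right)^{2}\right) - -412\right) 69 = \left(\left(-15 + 1\right) + 412\right) 69 = \left(-14 + 412\right) 69 = 398 \cdot 69 = 27462$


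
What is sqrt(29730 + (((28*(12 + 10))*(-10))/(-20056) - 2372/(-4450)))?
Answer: sqrt(37002909380671146)/1115615 ≈ 172.43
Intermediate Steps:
sqrt(29730 + (((28*(12 + 10))*(-10))/(-20056) - 2372/(-4450))) = sqrt(29730 + (((28*22)*(-10))*(-1/20056) - 2372*(-1/4450))) = sqrt(29730 + ((616*(-10))*(-1/20056) + 1186/2225)) = sqrt(29730 + (-6160*(-1/20056) + 1186/2225)) = sqrt(29730 + (770/2507 + 1186/2225)) = sqrt(29730 + 4686552/5578075) = sqrt(165840856302/5578075) = sqrt(37002909380671146)/1115615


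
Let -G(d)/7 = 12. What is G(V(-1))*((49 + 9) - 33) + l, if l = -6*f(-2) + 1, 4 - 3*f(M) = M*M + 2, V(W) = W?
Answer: -2095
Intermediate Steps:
G(d) = -84 (G(d) = -7*12 = -84)
f(M) = 2/3 - M**2/3 (f(M) = 4/3 - (M*M + 2)/3 = 4/3 - (M**2 + 2)/3 = 4/3 - (2 + M**2)/3 = 4/3 + (-2/3 - M**2/3) = 2/3 - M**2/3)
l = 5 (l = -6*(2/3 - 1/3*(-2)**2) + 1 = -6*(2/3 - 1/3*4) + 1 = -6*(2/3 - 4/3) + 1 = -6*(-2/3) + 1 = 4 + 1 = 5)
G(V(-1))*((49 + 9) - 33) + l = -84*((49 + 9) - 33) + 5 = -84*(58 - 33) + 5 = -84*25 + 5 = -2100 + 5 = -2095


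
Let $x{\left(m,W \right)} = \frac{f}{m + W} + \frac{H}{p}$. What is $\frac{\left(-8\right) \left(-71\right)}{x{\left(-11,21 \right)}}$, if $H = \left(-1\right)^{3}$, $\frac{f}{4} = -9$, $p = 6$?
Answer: $- \frac{17040}{113} \approx -150.8$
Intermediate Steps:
$f = -36$ ($f = 4 \left(-9\right) = -36$)
$H = -1$
$x{\left(m,W \right)} = - \frac{1}{6} - \frac{36}{W + m}$ ($x{\left(m,W \right)} = - \frac{36}{m + W} - \frac{1}{6} = - \frac{36}{W + m} - \frac{1}{6} = - \frac{1}{6} - \frac{36}{W + m}$)
$\frac{\left(-8\right) \left(-71\right)}{x{\left(-11,21 \right)}} = \frac{\left(-8\right) \left(-71\right)}{\frac{1}{6} \frac{1}{21 - 11} \left(-216 - 21 - -11\right)} = \frac{568}{\frac{1}{6} \cdot \frac{1}{10} \left(-216 - 21 + 11\right)} = \frac{568}{\frac{1}{6} \cdot \frac{1}{10} \left(-226\right)} = \frac{568}{- \frac{113}{30}} = 568 \left(- \frac{30}{113}\right) = - \frac{17040}{113}$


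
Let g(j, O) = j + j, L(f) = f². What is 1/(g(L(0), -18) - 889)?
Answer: -1/889 ≈ -0.0011249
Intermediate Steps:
g(j, O) = 2*j
1/(g(L(0), -18) - 889) = 1/(2*0² - 889) = 1/(2*0 - 889) = 1/(0 - 889) = 1/(-889) = -1/889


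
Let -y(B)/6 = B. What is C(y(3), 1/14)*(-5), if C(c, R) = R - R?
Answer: 0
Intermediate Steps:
y(B) = -6*B
C(c, R) = 0
C(y(3), 1/14)*(-5) = 0*(-5) = 0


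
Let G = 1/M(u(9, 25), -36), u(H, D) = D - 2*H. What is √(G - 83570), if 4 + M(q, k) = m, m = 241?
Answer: 71*I*√931173/237 ≈ 289.08*I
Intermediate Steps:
M(q, k) = 237 (M(q, k) = -4 + 241 = 237)
G = 1/237 ≈ 0.0042194
√(G - 83570) = √(1/237 - 83570) = √(-19806089/237) = 71*I*√931173/237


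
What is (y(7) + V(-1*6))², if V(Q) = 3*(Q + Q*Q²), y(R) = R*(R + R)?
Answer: 322624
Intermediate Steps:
y(R) = 2*R² (y(R) = R*(2*R) = 2*R²)
V(Q) = 3*Q + 3*Q³ (V(Q) = 3*(Q + Q³) = 3*Q + 3*Q³)
(y(7) + V(-1*6))² = (2*7² + 3*(-1*6)*(1 + (-1*6)²))² = (2*49 + 3*(-6)*(1 + (-6)²))² = (98 + 3*(-6)*(1 + 36))² = (98 + 3*(-6)*37)² = (98 - 666)² = (-568)² = 322624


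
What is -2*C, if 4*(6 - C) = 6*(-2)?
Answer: -18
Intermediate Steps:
C = 9 (C = 6 - 3*(-2)/2 = 6 - ¼*(-12) = 6 + 3 = 9)
-2*C = -2*9 = -18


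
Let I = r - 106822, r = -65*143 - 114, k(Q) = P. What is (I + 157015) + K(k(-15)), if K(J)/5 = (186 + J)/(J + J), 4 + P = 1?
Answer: 81263/2 ≈ 40632.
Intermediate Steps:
P = -3 (P = -4 + 1 = -3)
k(Q) = -3
r = -9409 (r = -9295 - 114 = -9409)
I = -116231 (I = -9409 - 106822 = -116231)
K(J) = 5*(186 + J)/(2*J) (K(J) = 5*((186 + J)/(J + J)) = 5*((186 + J)/((2*J))) = 5*((186 + J)*(1/(2*J))) = 5*((186 + J)/(2*J)) = 5*(186 + J)/(2*J))
(I + 157015) + K(k(-15)) = (-116231 + 157015) + (5/2 + 465/(-3)) = 40784 + (5/2 + 465*(-⅓)) = 40784 + (5/2 - 155) = 40784 - 305/2 = 81263/2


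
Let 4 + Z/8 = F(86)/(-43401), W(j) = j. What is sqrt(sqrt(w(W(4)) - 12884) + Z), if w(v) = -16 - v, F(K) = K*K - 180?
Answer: sqrt(-62782150560 + 3767293602*I*sqrt(3226))/43401 ≈ 6.5213 + 8.7096*I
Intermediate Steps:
F(K) = -180 + K**2 (F(K) = K**2 - 180 = -180 + K**2)
Z = -1446560/43401 (Z = -32 + 8*((-180 + 86**2)/(-43401)) = -32 + 8*((-180 + 7396)*(-1/43401)) = -32 + 8*(7216*(-1/43401)) = -32 + 8*(-7216/43401) = -32 - 57728/43401 = -1446560/43401 ≈ -33.330)
sqrt(sqrt(w(W(4)) - 12884) + Z) = sqrt(sqrt((-16 - 1*4) - 12884) - 1446560/43401) = sqrt(sqrt((-16 - 4) - 12884) - 1446560/43401) = sqrt(sqrt(-20 - 12884) - 1446560/43401) = sqrt(sqrt(-12904) - 1446560/43401) = sqrt(2*I*sqrt(3226) - 1446560/43401) = sqrt(-1446560/43401 + 2*I*sqrt(3226))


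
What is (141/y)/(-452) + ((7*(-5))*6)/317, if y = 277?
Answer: -26337537/39689668 ≈ -0.66359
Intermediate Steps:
(141/y)/(-452) + ((7*(-5))*6)/317 = (141/277)/(-452) + ((7*(-5))*6)/317 = (141*(1/277))*(-1/452) - 35*6*(1/317) = (141/277)*(-1/452) - 210*1/317 = -141/125204 - 210/317 = -26337537/39689668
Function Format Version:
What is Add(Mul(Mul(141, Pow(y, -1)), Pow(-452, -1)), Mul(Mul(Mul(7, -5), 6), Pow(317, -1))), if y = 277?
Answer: Rational(-26337537, 39689668) ≈ -0.66359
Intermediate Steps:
Add(Mul(Mul(141, Pow(y, -1)), Pow(-452, -1)), Mul(Mul(Mul(7, -5), 6), Pow(317, -1))) = Add(Mul(Mul(141, Pow(277, -1)), Pow(-452, -1)), Mul(Mul(Mul(7, -5), 6), Pow(317, -1))) = Add(Mul(Mul(141, Rational(1, 277)), Rational(-1, 452)), Mul(Mul(-35, 6), Rational(1, 317))) = Add(Mul(Rational(141, 277), Rational(-1, 452)), Mul(-210, Rational(1, 317))) = Add(Rational(-141, 125204), Rational(-210, 317)) = Rational(-26337537, 39689668)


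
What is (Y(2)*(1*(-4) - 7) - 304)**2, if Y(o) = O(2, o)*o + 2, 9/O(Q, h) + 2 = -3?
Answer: 2050624/25 ≈ 82025.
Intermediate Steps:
O(Q, h) = -9/5 (O(Q, h) = 9/(-2 - 3) = 9/(-5) = 9*(-1/5) = -9/5)
Y(o) = 2 - 9*o/5 (Y(o) = -9*o/5 + 2 = 2 - 9*o/5)
(Y(2)*(1*(-4) - 7) - 304)**2 = ((2 - 9/5*2)*(1*(-4) - 7) - 304)**2 = ((2 - 18/5)*(-4 - 7) - 304)**2 = (-8/5*(-11) - 304)**2 = (88/5 - 304)**2 = (-1432/5)**2 = 2050624/25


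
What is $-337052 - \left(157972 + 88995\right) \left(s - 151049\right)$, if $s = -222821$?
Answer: $92333215238$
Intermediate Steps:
$-337052 - \left(157972 + 88995\right) \left(s - 151049\right) = -337052 - \left(157972 + 88995\right) \left(-222821 - 151049\right) = -337052 - 246967 \left(-373870\right) = -337052 - -92333552290 = -337052 + 92333552290 = 92333215238$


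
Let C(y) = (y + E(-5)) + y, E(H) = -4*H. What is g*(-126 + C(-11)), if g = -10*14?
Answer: 17920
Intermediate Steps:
g = -140
C(y) = 20 + 2*y (C(y) = (y - 4*(-5)) + y = (y + 20) + y = (20 + y) + y = 20 + 2*y)
g*(-126 + C(-11)) = -140*(-126 + (20 + 2*(-11))) = -140*(-126 + (20 - 22)) = -140*(-126 - 2) = -140*(-128) = 17920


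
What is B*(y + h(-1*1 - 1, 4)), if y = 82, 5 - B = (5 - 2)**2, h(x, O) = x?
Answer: -320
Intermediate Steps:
B = -4 (B = 5 - (5 - 2)**2 = 5 - 1*3**2 = 5 - 1*9 = 5 - 9 = -4)
B*(y + h(-1*1 - 1, 4)) = -4*(82 + (-1*1 - 1)) = -4*(82 + (-1 - 1)) = -4*(82 - 2) = -4*80 = -320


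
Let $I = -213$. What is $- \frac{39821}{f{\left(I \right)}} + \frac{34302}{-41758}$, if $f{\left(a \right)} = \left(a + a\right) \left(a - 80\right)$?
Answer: $- \frac{2972176177}{2606075022} \approx -1.1405$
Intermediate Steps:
$f{\left(a \right)} = 2 a \left(-80 + a\right)$
$- \frac{39821}{f{\left(I \right)}} + \frac{34302}{-41758} = - \frac{39821}{2 \left(-213\right) \left(-80 - 213\right)} + \frac{34302}{-41758} = - \frac{39821}{2 \left(-213\right) \left(-293\right)} + 34302 \left(- \frac{1}{41758}\right) = - \frac{39821}{124818} - \frac{17151}{20879} = - \frac{2972176177}{2606075022}$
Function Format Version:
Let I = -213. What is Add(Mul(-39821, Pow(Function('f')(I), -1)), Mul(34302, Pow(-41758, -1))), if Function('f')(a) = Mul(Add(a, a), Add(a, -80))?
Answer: Rational(-2972176177, 2606075022) ≈ -1.1405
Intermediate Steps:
Function('f')(a) = Mul(2, a, Add(-80, a)) (Function('f')(a) = Mul(Mul(2, a), Add(-80, a)) = Mul(2, a, Add(-80, a)))
Add(Mul(-39821, Pow(Function('f')(I), -1)), Mul(34302, Pow(-41758, -1))) = Add(Mul(-39821, Pow(Mul(2, -213, Add(-80, -213)), -1)), Mul(34302, Pow(-41758, -1))) = Add(Mul(-39821, Pow(Mul(2, -213, -293), -1)), Mul(34302, Rational(-1, 41758))) = Add(Mul(-39821, Pow(124818, -1)), Rational(-17151, 20879)) = Add(Mul(-39821, Rational(1, 124818)), Rational(-17151, 20879)) = Add(Rational(-39821, 124818), Rational(-17151, 20879)) = Rational(-2972176177, 2606075022)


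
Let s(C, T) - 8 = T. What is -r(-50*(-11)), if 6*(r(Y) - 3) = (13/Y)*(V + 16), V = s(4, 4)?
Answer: -2566/825 ≈ -3.1103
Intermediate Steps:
s(C, T) = 8 + T
V = 12 (V = 8 + 4 = 12)
r(Y) = 3 + 182/(3*Y) (r(Y) = 3 + ((13/Y)*(12 + 16))/6 = 3 + ((13/Y)*28)/6 = 3 + (364/Y)/6 = 3 + 182/(3*Y))
-r(-50*(-11)) = -(3 + 182/(3*((-50*(-11))))) = -(3 + (182/3)/550) = -(3 + (182/3)*(1/550)) = -(3 + 91/825) = -1*2566/825 = -2566/825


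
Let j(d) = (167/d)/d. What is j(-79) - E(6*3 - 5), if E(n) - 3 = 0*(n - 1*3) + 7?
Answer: -62243/6241 ≈ -9.9732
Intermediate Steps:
E(n) = 10 (E(n) = 3 + (0*(n - 1*3) + 7) = 3 + (0*(n - 3) + 7) = 3 + (0*(-3 + n) + 7) = 3 + (0 + 7) = 3 + 7 = 10)
j(d) = 167/d²
j(-79) - E(6*3 - 5) = 167/(-79)² - 1*10 = 167*(1/6241) - 10 = 167/6241 - 10 = -62243/6241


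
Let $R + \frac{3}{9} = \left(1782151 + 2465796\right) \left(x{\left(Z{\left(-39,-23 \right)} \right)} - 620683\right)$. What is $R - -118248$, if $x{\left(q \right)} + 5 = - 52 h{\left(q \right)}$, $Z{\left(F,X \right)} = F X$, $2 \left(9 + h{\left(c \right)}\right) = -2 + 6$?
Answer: $- \frac{7905310069741}{3} \approx -2.6351 \cdot 10^{12}$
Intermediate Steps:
$h{\left(c \right)} = -7$ ($h{\left(c \right)} = -9 + \frac{-2 + 6}{2} = -9 + \frac{1}{2} \cdot 4 = -9 + 2 = -7$)
$x{\left(q \right)} = 359$ ($x{\left(q \right)} = -5 - -364 = -5 + 364 = 359$)
$R = - \frac{7905310424485}{3}$ ($R = - \frac{1}{3} + \left(1782151 + 2465796\right) \left(359 - 620683\right) = - \frac{1}{3} + 4247947 \left(-620324\right) = - \frac{1}{3} - 2635103474828 = - \frac{7905310424485}{3} \approx -2.6351 \cdot 10^{12}$)
$R - -118248 = - \frac{7905310424485}{3} - -118248 = - \frac{7905310424485}{3} + 118248 = - \frac{7905310069741}{3}$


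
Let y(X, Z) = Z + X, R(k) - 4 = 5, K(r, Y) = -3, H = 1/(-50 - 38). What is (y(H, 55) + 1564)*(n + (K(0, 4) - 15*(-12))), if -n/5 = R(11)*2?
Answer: 12394977/88 ≈ 1.4085e+5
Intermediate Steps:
H = -1/88 (H = 1/(-88) = -1/88 ≈ -0.011364)
R(k) = 9 (R(k) = 4 + 5 = 9)
y(X, Z) = X + Z
n = -90 (n = -45*2 = -5*18 = -90)
(y(H, 55) + 1564)*(n + (K(0, 4) - 15*(-12))) = ((-1/88 + 55) + 1564)*(-90 + (-3 - 15*(-12))) = (4839/88 + 1564)*(-90 + (-3 + 180)) = 142471*(-90 + 177)/88 = (142471/88)*87 = 12394977/88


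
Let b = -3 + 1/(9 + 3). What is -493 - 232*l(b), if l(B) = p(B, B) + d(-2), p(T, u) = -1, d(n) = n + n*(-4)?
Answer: -1653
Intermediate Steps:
d(n) = -3*n (d(n) = n - 4*n = -3*n)
b = -35/12 (b = -3 + 1/12 = -35/12 ≈ -2.9167)
l(B) = 5 (l(B) = -1 - 3*(-2) = -1 + 6 = 5)
-493 - 232*l(b) = -493 - 232*5 = -493 - 1160 = -1653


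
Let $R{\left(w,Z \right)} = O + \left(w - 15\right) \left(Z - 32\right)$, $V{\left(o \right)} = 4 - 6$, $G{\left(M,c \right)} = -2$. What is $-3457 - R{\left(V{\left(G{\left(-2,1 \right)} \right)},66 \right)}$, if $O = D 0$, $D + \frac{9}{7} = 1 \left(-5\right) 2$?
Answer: $-2879$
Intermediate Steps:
$D = - \frac{79}{7}$ ($D = - \frac{9}{7} + 1 \left(-5\right) 2 = - \frac{9}{7} - 10 = - \frac{79}{7} \approx -11.286$)
$O = 0$ ($O = \left(- \frac{79}{7}\right) 0 = 0$)
$V{\left(o \right)} = -2$ ($V{\left(o \right)} = 4 - 6 = -2$)
$R{\left(w,Z \right)} = \left(-32 + Z\right) \left(-15 + w\right)$ ($R{\left(w,Z \right)} = 0 + \left(w - 15\right) \left(Z - 32\right) = 0 + \left(-15 + w\right) \left(-32 + Z\right) = 0 + \left(-32 + Z\right) \left(-15 + w\right) = \left(-32 + Z\right) \left(-15 + w\right)$)
$-3457 - R{\left(V{\left(G{\left(-2,1 \right)} \right)},66 \right)} = -3457 - \left(480 - -64 - 990 + 66 \left(-2\right)\right) = -3457 - \left(480 + 64 - 990 - 132\right) = -3457 - -578 = -3457 + 578 = -2879$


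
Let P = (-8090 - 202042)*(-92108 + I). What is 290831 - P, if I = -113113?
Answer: -43123208341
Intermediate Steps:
P = 43123499172 (P = (-8090 - 202042)*(-92108 - 113113) = -210132*(-205221) = 43123499172)
290831 - P = 290831 - 1*43123499172 = 290831 - 43123499172 = -43123208341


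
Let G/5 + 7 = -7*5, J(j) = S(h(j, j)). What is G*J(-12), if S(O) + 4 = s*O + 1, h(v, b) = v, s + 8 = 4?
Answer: -9450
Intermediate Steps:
s = -4 (s = -8 + 4 = -4)
S(O) = -3 - 4*O (S(O) = -4 + (-4*O + 1) = -4 + (1 - 4*O) = -3 - 4*O)
J(j) = -3 - 4*j
G = -210 (G = -35 + 5*(-7*5) = -35 + 5*(-35) = -35 - 175 = -210)
G*J(-12) = -210*(-3 - 4*(-12)) = -210*(-3 + 48) = -210*45 = -9450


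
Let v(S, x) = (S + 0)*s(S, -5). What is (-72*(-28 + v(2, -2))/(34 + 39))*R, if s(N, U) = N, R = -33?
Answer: -57024/73 ≈ -781.15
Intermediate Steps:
v(S, x) = S² (v(S, x) = (S + 0)*S = S*S = S²)
(-72*(-28 + v(2, -2))/(34 + 39))*R = -72*(-28 + 2²)/(34 + 39)*(-33) = -72*(-28 + 4)/73*(-33) = -(-1728)/73*(-33) = -72*(-24/73)*(-33) = (1728/73)*(-33) = -57024/73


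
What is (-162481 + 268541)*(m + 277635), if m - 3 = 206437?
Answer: 51340994500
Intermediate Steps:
m = 206440 (m = 3 + 206437 = 206440)
(-162481 + 268541)*(m + 277635) = (-162481 + 268541)*(206440 + 277635) = 106060*484075 = 51340994500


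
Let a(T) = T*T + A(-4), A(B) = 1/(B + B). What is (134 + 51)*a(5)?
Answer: 36815/8 ≈ 4601.9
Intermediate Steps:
A(B) = 1/(2*B)
a(T) = -⅛ + T² (a(T) = T*T + (½)/(-4) = T² + (½)*(-¼) = T² - ⅛ = -⅛ + T²)
(134 + 51)*a(5) = (134 + 51)*(-⅛ + 5²) = 185*(-⅛ + 25) = 185*(199/8) = 36815/8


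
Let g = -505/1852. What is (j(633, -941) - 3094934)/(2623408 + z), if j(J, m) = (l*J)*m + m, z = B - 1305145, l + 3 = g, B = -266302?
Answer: -2123307667/1948231772 ≈ -1.0899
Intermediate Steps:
g = -505/1852 (g = -505*1/1852 = -505/1852 ≈ -0.27268)
l = -6061/1852 (l = -3 - 505/1852 = -6061/1852 ≈ -3.2727)
z = -1571447 (z = -266302 - 1305145 = -1571447)
j(J, m) = m - 6061*J*m/1852 (j(J, m) = (-6061*J/1852)*m + m = -6061*J*m/1852 + m = m - 6061*J*m/1852)
(j(633, -941) - 3094934)/(2623408 + z) = ((1/1852)*(-941)*(1852 - 6061*633) - 3094934)/(2623408 - 1571447) = ((1/1852)*(-941)*(1852 - 3836613) - 3094934)/1051961 = ((1/1852)*(-941)*(-3834761) - 3094934)*(1/1051961) = (3608510101/1852 - 3094934)*(1/1051961) = -2123307667/1852*1/1051961 = -2123307667/1948231772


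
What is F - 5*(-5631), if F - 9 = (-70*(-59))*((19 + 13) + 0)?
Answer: 160324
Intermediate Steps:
F = 132169 (F = 9 + (-70*(-59))*((19 + 13) + 0) = 9 + 4130*(32 + 0) = 9 + 4130*32 = 9 + 132160 = 132169)
F - 5*(-5631) = 132169 - 5*(-5631) = 132169 + 28155 = 160324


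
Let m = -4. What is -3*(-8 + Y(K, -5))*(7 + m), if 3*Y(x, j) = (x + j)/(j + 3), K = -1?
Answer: 63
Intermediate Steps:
Y(x, j) = (j + x)/(3*(3 + j)) (Y(x, j) = ((x + j)/(j + 3))/3 = ((j + x)/(3 + j))/3 = (j + x)/(3*(3 + j)))
-3*(-8 + Y(K, -5))*(7 + m) = -3*(-8 + (-5 - 1)/(3*(3 - 5)))*(7 - 4) = -3*(-8 + (⅓)*(-6)/(-2))*3 = -3*(-8 + (⅓)*(-½)*(-6))*3 = -3*(-8 + 1)*3 = -(-21)*3 = -3*(-21) = 63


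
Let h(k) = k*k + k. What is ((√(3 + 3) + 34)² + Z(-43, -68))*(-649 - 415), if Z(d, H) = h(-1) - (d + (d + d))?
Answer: -1373624 - 72352*√6 ≈ -1.5509e+6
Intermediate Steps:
h(k) = k + k² (h(k) = k² + k = k + k²)
Z(d, H) = -3*d (Z(d, H) = -(1 - 1) - (d + (d + d)) = -1*0 - (d + 2*d) = 0 - 3*d = -3*d)
((√(3 + 3) + 34)² + Z(-43, -68))*(-649 - 415) = ((√(3 + 3) + 34)² - 3*(-43))*(-649 - 415) = ((√6 + 34)² + 129)*(-1064) = ((34 + √6)² + 129)*(-1064) = (129 + (34 + √6)²)*(-1064) = -137256 - 1064*(34 + √6)²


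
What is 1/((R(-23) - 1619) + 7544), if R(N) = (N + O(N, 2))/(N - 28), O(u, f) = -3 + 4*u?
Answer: 51/302293 ≈ 0.00016871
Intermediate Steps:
R(N) = (-3 + 5*N)/(-28 + N) (R(N) = (N + (-3 + 4*N))/(N - 28) = (-3 + 5*N)/(-28 + N))
1/((R(-23) - 1619) + 7544) = 1/(((-3 + 5*(-23))/(-28 - 23) - 1619) + 7544) = 1/(((-3 - 115)/(-51) - 1619) + 7544) = 1/((-1/51*(-118) - 1619) + 7544) = 1/((118/51 - 1619) + 7544) = 1/(-82451/51 + 7544) = 1/(302293/51) = 51/302293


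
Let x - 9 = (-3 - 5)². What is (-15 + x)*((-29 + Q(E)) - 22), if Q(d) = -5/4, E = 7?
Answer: -6061/2 ≈ -3030.5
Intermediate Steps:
Q(d) = -5/4 (Q(d) = -5*¼ = -5/4)
x = 73 (x = 9 + (-3 - 5)² = 9 + (-8)² = 9 + 64 = 73)
(-15 + x)*((-29 + Q(E)) - 22) = (-15 + 73)*((-29 - 5/4) - 22) = 58*(-121/4 - 22) = 58*(-209/4) = -6061/2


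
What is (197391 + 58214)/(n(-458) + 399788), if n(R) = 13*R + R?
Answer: 255605/393376 ≈ 0.64977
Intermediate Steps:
n(R) = 14*R
(197391 + 58214)/(n(-458) + 399788) = (197391 + 58214)/(14*(-458) + 399788) = 255605/(-6412 + 399788) = 255605/393376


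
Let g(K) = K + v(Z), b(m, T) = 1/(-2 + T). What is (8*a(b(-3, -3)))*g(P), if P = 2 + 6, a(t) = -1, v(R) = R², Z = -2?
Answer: -96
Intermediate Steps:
P = 8
g(K) = 4 + K (g(K) = K + (-2)² = K + 4 = 4 + K)
(8*a(b(-3, -3)))*g(P) = (8*(-1))*(4 + 8) = -8*12 = -96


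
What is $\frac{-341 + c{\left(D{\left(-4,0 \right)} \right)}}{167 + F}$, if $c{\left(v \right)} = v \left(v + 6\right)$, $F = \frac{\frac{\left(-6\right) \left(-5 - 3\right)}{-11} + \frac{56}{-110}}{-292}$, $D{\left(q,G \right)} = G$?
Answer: $- \frac{1369115}{670572} \approx -2.0417$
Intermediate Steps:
$F = \frac{67}{4015}$ ($F = \left(\left(-6\right) \left(-8\right) \left(- \frac{1}{11}\right) + 56 \left(- \frac{1}{110}\right)\right) \left(- \frac{1}{292}\right) = \left(48 \left(- \frac{1}{11}\right) - \frac{28}{55}\right) \left(- \frac{1}{292}\right) = \left(- \frac{48}{11} - \frac{28}{55}\right) \left(- \frac{1}{292}\right) = \left(- \frac{268}{55}\right) \left(- \frac{1}{292}\right) = \frac{67}{4015} \approx 0.016687$)
$c{\left(v \right)} = v \left(6 + v\right)$
$\frac{-341 + c{\left(D{\left(-4,0 \right)} \right)}}{167 + F} = \frac{-341 + 0 \left(6 + 0\right)}{167 + \frac{67}{4015}} = \frac{-341 + 0 \cdot 6}{\frac{670572}{4015}} = \left(-341 + 0\right) \frac{4015}{670572} = \left(-341\right) \frac{4015}{670572} = - \frac{1369115}{670572}$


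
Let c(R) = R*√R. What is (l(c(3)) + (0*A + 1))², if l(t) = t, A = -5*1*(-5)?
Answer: 28 + 6*√3 ≈ 38.392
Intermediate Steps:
c(R) = R^(3/2)
A = 25 (A = -5*(-5) = 25)
(l(c(3)) + (0*A + 1))² = (3^(3/2) + (0*25 + 1))² = (3*√3 + (0 + 1))² = (3*√3 + 1)² = (1 + 3*√3)²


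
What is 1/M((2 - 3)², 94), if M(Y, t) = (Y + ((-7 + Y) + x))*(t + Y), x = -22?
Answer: -1/2565 ≈ -0.00038986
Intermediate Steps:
M(Y, t) = (-29 + 2*Y)*(Y + t) (M(Y, t) = (Y + ((-7 + Y) - 22))*(t + Y) = (Y + (-29 + Y))*(Y + t) = (-29 + 2*Y)*(Y + t))
1/M((2 - 3)², 94) = 1/(-29*(2 - 3)² - 29*94 + 2*((2 - 3)²)² + 2*(2 - 3)²*94) = 1/(-29*(-1)² - 2726 + 2*((-1)²)² + 2*(-1)²*94) = 1/(-29*1 - 2726 + 2*1² + 2*1*94) = 1/(-29 - 2726 + 2*1 + 188) = 1/(-29 - 2726 + 2 + 188) = 1/(-2565) = -1/2565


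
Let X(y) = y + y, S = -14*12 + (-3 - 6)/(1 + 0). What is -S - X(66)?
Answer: 45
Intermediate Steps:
S = -177 (S = -168 - 9/1 = -168 - 9*1 = -168 - 9 = -177)
X(y) = 2*y
-S - X(66) = -1*(-177) - 2*66 = 177 - 1*132 = 177 - 132 = 45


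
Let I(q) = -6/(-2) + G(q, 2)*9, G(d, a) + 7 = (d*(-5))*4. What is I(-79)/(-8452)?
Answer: -3540/2113 ≈ -1.6753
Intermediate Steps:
G(d, a) = -7 - 20*d (G(d, a) = -7 + (d*(-5))*4 = -7 - 5*d*4 = -7 - 20*d)
I(q) = -60 - 180*q (I(q) = -6/(-2) + (-7 - 20*q)*9 = -6*(-½) + (-63 - 180*q) = 3 + (-63 - 180*q) = -60 - 180*q)
I(-79)/(-8452) = (-60 - 180*(-79))/(-8452) = (-60 + 14220)*(-1/8452) = 14160*(-1/8452) = -3540/2113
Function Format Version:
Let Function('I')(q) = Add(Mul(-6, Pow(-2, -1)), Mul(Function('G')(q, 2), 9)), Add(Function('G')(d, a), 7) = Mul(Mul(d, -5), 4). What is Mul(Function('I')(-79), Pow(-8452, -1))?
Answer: Rational(-3540, 2113) ≈ -1.6753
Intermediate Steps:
Function('G')(d, a) = Add(-7, Mul(-20, d)) (Function('G')(d, a) = Add(-7, Mul(Mul(d, -5), 4)) = Add(-7, Mul(Mul(-5, d), 4)) = Add(-7, Mul(-20, d)))
Function('I')(q) = Add(-60, Mul(-180, q)) (Function('I')(q) = Add(Mul(-6, Pow(-2, -1)), Mul(Add(-7, Mul(-20, q)), 9)) = Add(Mul(-6, Rational(-1, 2)), Add(-63, Mul(-180, q))) = Add(3, Add(-63, Mul(-180, q))) = Add(-60, Mul(-180, q)))
Mul(Function('I')(-79), Pow(-8452, -1)) = Mul(Add(-60, Mul(-180, -79)), Pow(-8452, -1)) = Mul(Add(-60, 14220), Rational(-1, 8452)) = Mul(14160, Rational(-1, 8452)) = Rational(-3540, 2113)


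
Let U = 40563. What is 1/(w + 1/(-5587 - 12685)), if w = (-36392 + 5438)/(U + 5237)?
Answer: -104607200/70704661 ≈ -1.4795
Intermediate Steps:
w = -15477/22900 (w = (-36392 + 5438)/(40563 + 5237) = -30954/45800 = -30954*1/45800 = -15477/22900 ≈ -0.67585)
1/(w + 1/(-5587 - 12685)) = 1/(-15477/22900 + 1/(-5587 - 12685)) = 1/(-15477/22900 + 1/(-18272)) = 1/(-15477/22900 - 1/18272) = 1/(-70704661/104607200) = -104607200/70704661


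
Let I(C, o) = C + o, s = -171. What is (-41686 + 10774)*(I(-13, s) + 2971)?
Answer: -86151744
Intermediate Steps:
(-41686 + 10774)*(I(-13, s) + 2971) = (-41686 + 10774)*((-13 - 171) + 2971) = -30912*(-184 + 2971) = -30912*2787 = -86151744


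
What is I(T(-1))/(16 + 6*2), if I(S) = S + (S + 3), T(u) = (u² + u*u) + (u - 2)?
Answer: 1/28 ≈ 0.035714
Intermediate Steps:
T(u) = -2 + u + 2*u² (T(u) = (u² + u²) + (-2 + u) = 2*u² + (-2 + u) = -2 + u + 2*u²)
I(S) = 3 + 2*S (I(S) = S + (3 + S) = 3 + 2*S)
I(T(-1))/(16 + 6*2) = (3 + 2*(-2 - 1 + 2*(-1)²))/(16 + 6*2) = (3 + 2*(-2 - 1 + 2*1))/(16 + 12) = (3 + 2*(-2 - 1 + 2))/28 = (3 + 2*(-1))*(1/28) = (3 - 2)*(1/28) = 1*(1/28) = 1/28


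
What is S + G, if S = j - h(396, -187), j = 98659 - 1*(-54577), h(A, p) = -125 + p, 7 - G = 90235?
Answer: 63320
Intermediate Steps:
G = -90228 (G = 7 - 1*90235 = 7 - 90235 = -90228)
j = 153236 (j = 98659 + 54577 = 153236)
S = 153548 (S = 153236 - (-125 - 187) = 153236 - 1*(-312) = 153236 + 312 = 153548)
S + G = 153548 - 90228 = 63320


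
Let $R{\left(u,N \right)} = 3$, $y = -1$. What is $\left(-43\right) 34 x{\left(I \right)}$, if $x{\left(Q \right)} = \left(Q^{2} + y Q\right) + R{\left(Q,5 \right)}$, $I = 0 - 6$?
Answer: $-65790$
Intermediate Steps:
$I = -6$ ($I = 0 - 6 = -6$)
$x{\left(Q \right)} = 3 + Q^{2} - Q$ ($x{\left(Q \right)} = \left(Q^{2} - Q\right) + 3 = 3 + Q^{2} - Q$)
$\left(-43\right) 34 x{\left(I \right)} = \left(-43\right) 34 \left(3 + \left(-6\right)^{2} - -6\right) = - 1462 \left(3 + 36 + 6\right) = \left(-1462\right) 45 = -65790$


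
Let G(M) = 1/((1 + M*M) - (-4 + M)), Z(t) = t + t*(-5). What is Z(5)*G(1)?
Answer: -4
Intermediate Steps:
Z(t) = -4*t (Z(t) = t - 5*t = -4*t)
G(M) = 1/(5 + M² - M) (G(M) = 1/((1 + M²) + (4 - M)) = 1/(5 + M² - M))
Z(5)*G(1) = (-4*5)/(5 + 1² - 1*1) = -20/(5 + 1 - 1) = -20/5 = -20*⅕ = -4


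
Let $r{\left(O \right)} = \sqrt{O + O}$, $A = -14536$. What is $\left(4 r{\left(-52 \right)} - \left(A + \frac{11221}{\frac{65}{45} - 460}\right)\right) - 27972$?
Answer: $- \frac{55349383}{4127} + 8 i \sqrt{26} \approx -13412.0 + 40.792 i$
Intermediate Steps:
$r{\left(O \right)} = \sqrt{2} \sqrt{O}$ ($r{\left(O \right)} = \sqrt{2 O} = \sqrt{2} \sqrt{O}$)
$\left(4 r{\left(-52 \right)} - \left(A + \frac{11221}{\frac{65}{45} - 460}\right)\right) - 27972 = \left(4 \sqrt{2} \sqrt{-52} - \left(-14536 + \frac{11221}{\frac{65}{45} - 460}\right)\right) - 27972 = \left(4 \sqrt{2} \cdot 2 i \sqrt{13} + \left(- \frac{11221}{65 \cdot \frac{1}{45} - 460} + 14536\right)\right) - 27972 = \left(4 \cdot 2 i \sqrt{26} + \left(- \frac{11221}{\frac{13}{9} - 460} + 14536\right)\right) - 27972 = \left(8 i \sqrt{26} + \left(- \frac{11221}{- \frac{4127}{9}} + 14536\right)\right) - 27972 = \left(8 i \sqrt{26} + \left(\left(-11221\right) \left(- \frac{9}{4127}\right) + 14536\right)\right) - 27972 = \left(8 i \sqrt{26} + \left(\frac{100989}{4127} + 14536\right)\right) - 27972 = \left(8 i \sqrt{26} + \frac{60091061}{4127}\right) - 27972 = \left(\frac{60091061}{4127} + 8 i \sqrt{26}\right) - 27972 = - \frac{55349383}{4127} + 8 i \sqrt{26}$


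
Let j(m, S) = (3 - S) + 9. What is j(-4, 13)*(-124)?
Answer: 124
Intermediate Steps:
j(m, S) = 12 - S
j(-4, 13)*(-124) = (12 - 1*13)*(-124) = (12 - 13)*(-124) = -1*(-124) = 124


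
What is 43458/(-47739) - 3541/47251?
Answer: -740825919/751905163 ≈ -0.98526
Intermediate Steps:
43458/(-47739) - 3541/47251 = 43458*(-1/47739) - 3541*1/47251 = -14486/15913 - 3541/47251 = -740825919/751905163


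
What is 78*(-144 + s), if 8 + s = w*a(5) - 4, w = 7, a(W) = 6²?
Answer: 7488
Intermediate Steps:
a(W) = 36
s = 240 (s = -8 + (7*36 - 4) = -8 + (252 - 4) = -8 + 248 = 240)
78*(-144 + s) = 78*(-144 + 240) = 78*96 = 7488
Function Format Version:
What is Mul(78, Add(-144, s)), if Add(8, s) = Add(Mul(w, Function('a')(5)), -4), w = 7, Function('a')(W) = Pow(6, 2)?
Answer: 7488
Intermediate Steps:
Function('a')(W) = 36
s = 240 (s = Add(-8, Add(Mul(7, 36), -4)) = Add(-8, Add(252, -4)) = Add(-8, 248) = 240)
Mul(78, Add(-144, s)) = Mul(78, Add(-144, 240)) = Mul(78, 96) = 7488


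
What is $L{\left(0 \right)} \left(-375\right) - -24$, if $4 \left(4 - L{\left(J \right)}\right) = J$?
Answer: $-1476$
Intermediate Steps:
$L{\left(J \right)} = 4 - \frac{J}{4}$
$L{\left(0 \right)} \left(-375\right) - -24 = \left(4 - 0\right) \left(-375\right) - -24 = \left(4 + 0\right) \left(-375\right) + 24 = 4 \left(-375\right) + 24 = -1500 + 24 = -1476$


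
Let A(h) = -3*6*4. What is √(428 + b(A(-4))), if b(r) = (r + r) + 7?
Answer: √291 ≈ 17.059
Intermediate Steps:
A(h) = -72 (A(h) = -18*4 = -72)
b(r) = 7 + 2*r (b(r) = 2*r + 7 = 7 + 2*r)
√(428 + b(A(-4))) = √(428 + (7 + 2*(-72))) = √(428 + (7 - 144)) = √(428 - 137) = √291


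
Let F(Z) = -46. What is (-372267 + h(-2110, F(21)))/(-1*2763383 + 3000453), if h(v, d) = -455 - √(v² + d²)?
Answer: -186361/118535 - √1113554/118535 ≈ -1.5811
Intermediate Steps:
h(v, d) = -455 - √(d² + v²)
(-372267 + h(-2110, F(21)))/(-1*2763383 + 3000453) = (-372267 + (-455 - √((-46)² + (-2110)²)))/(-1*2763383 + 3000453) = (-372267 + (-455 - √(2116 + 4452100)))/(-2763383 + 3000453) = (-372267 + (-455 - √4454216))/237070 = (-372267 + (-455 - 2*√1113554))*(1/237070) = (-372722 - 2*√1113554)*(1/237070) = -186361/118535 - √1113554/118535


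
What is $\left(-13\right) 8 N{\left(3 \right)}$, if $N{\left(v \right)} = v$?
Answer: $-312$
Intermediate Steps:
$\left(-13\right) 8 N{\left(3 \right)} = \left(-13\right) 8 \cdot 3 = \left(-104\right) 3 = -312$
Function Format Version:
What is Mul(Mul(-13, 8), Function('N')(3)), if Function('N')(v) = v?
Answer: -312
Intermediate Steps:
Mul(Mul(-13, 8), Function('N')(3)) = Mul(Mul(-13, 8), 3) = Mul(-104, 3) = -312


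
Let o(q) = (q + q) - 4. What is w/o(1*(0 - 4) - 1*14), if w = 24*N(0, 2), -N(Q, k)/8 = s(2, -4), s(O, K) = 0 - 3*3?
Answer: -216/5 ≈ -43.200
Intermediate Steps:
s(O, K) = -9 (s(O, K) = 0 - 9 = -9)
N(Q, k) = 72 (N(Q, k) = -8*(-9) = 72)
o(q) = -4 + 2*q (o(q) = 2*q - 4 = -4 + 2*q)
w = 1728 (w = 24*72 = 1728)
w/o(1*(0 - 4) - 1*14) = 1728/(-4 + 2*(1*(0 - 4) - 1*14)) = 1728/(-4 + 2*(1*(-4) - 14)) = 1728/(-4 + 2*(-4 - 14)) = 1728/(-4 + 2*(-18)) = 1728/(-4 - 36) = 1728/(-40) = 1728*(-1/40) = -216/5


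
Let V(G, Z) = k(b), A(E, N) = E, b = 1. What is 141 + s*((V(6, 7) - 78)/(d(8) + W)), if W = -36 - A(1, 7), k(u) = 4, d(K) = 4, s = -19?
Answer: 3247/33 ≈ 98.394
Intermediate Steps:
W = -37 (W = -36 - 1*1 = -36 - 1 = -37)
V(G, Z) = 4
141 + s*((V(6, 7) - 78)/(d(8) + W)) = 141 - 19*(4 - 78)/(4 - 37) = 141 - (-1406)/(-33) = 141 - (-1406)*(-1)/33 = 141 - 19*74/33 = 141 - 1406/33 = 3247/33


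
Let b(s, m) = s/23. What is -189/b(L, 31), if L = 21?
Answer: -207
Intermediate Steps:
b(s, m) = s/23 (b(s, m) = s*(1/23) = s/23)
-189/b(L, 31) = -189/((1/23)*21) = -189/21/23 = -189*23/21 = -207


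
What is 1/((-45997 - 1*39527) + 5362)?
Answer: -1/80162 ≈ -1.2475e-5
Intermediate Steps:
1/((-45997 - 1*39527) + 5362) = 1/((-45997 - 39527) + 5362) = 1/(-85524 + 5362) = 1/(-80162) = -1/80162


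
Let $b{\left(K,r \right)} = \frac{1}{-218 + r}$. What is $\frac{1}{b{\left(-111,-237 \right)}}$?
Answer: $-455$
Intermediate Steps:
$\frac{1}{b{\left(-111,-237 \right)}} = \frac{1}{\frac{1}{-218 - 237}} = \frac{1}{\frac{1}{-455}} = \frac{1}{- \frac{1}{455}} = -455$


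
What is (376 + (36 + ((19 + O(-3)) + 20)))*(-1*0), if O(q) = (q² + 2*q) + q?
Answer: 0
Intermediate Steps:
O(q) = q² + 3*q
(376 + (36 + ((19 + O(-3)) + 20)))*(-1*0) = (376 + (36 + ((19 - 3*(3 - 3)) + 20)))*(-1*0) = (376 + (36 + ((19 - 3*0) + 20)))*0 = (376 + (36 + ((19 + 0) + 20)))*0 = (376 + (36 + (19 + 20)))*0 = (376 + (36 + 39))*0 = (376 + 75)*0 = 451*0 = 0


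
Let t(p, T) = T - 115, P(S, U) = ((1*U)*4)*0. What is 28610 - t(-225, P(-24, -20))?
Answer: 28725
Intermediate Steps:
P(S, U) = 0 (P(S, U) = (U*4)*0 = (4*U)*0 = 0)
t(p, T) = -115 + T
28610 - t(-225, P(-24, -20)) = 28610 - (-115 + 0) = 28610 - 1*(-115) = 28610 + 115 = 28725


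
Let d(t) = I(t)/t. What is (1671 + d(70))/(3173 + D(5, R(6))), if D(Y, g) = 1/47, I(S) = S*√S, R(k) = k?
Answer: 78537/149132 + 47*√70/149132 ≈ 0.52926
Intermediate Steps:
I(S) = S^(3/2)
D(Y, g) = 1/47
d(t) = √t (d(t) = t^(3/2)/t = √t)
(1671 + d(70))/(3173 + D(5, R(6))) = (1671 + √70)/(3173 + 1/47) = (1671 + √70)/(149132/47) = (1671 + √70)*(47/149132) = 78537/149132 + 47*√70/149132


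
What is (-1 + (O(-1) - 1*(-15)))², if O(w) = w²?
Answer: 225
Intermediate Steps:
(-1 + (O(-1) - 1*(-15)))² = (-1 + ((-1)² - 1*(-15)))² = (-1 + (1 + 15))² = (-1 + 16)² = 15² = 225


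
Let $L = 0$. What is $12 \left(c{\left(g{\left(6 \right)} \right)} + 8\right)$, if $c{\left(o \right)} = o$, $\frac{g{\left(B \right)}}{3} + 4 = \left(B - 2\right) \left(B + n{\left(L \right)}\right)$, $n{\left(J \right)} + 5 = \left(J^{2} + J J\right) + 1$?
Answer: $240$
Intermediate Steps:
$n{\left(J \right)} = -4 + 2 J^{2}$ ($n{\left(J \right)} = -5 + \left(\left(J^{2} + J J\right) + 1\right) = -5 + \left(\left(J^{2} + J^{2}\right) + 1\right) = -5 + \left(2 J^{2} + 1\right) = -5 + \left(1 + 2 J^{2}\right) = -4 + 2 J^{2}$)
$g{\left(B \right)} = -12 + 3 \left(-4 + B\right) \left(-2 + B\right)$ ($g{\left(B \right)} = -12 + 3 \left(B - 2\right) \left(B - \left(4 - 2 \cdot 0^{2}\right)\right) = -12 + 3 \left(-2 + B\right) \left(B + \left(-4 + 2 \cdot 0\right)\right) = -12 + 3 \left(-2 + B\right) \left(B + \left(-4 + 0\right)\right) = -12 + 3 \left(-2 + B\right) \left(B - 4\right) = -12 + 3 \left(-2 + B\right) \left(-4 + B\right) = -12 + 3 \left(-4 + B\right) \left(-2 + B\right)$)
$12 \left(c{\left(g{\left(6 \right)} \right)} + 8\right) = 12 \left(\left(12 - 108 + 3 \cdot 6^{2}\right) + 8\right) = 12 \left(\left(12 - 108 + 3 \cdot 36\right) + 8\right) = 12 \left(\left(12 - 108 + 108\right) + 8\right) = 12 \left(12 + 8\right) = 12 \cdot 20 = 240$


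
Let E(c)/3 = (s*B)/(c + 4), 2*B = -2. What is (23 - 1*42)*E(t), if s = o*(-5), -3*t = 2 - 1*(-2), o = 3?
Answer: -2565/8 ≈ -320.63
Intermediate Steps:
B = -1 (B = (½)*(-2) = -1)
t = -4/3 (t = -(2 - 1*(-2))/3 = -(2 + 2)/3 = -⅓*4 = -4/3 ≈ -1.3333)
s = -15 (s = 3*(-5) = -15)
E(c) = 45/(4 + c) (E(c) = 3*((-15*(-1))/(c + 4)) = 3*(15/(4 + c)) = 45/(4 + c))
(23 - 1*42)*E(t) = (23 - 1*42)*(45/(4 - 4/3)) = (23 - 42)*(45/(8/3)) = -855*3/8 = -19*135/8 = -2565/8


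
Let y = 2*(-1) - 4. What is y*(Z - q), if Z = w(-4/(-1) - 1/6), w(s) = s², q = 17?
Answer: 83/6 ≈ 13.833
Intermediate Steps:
Z = 529/36 (Z = (-4/(-1) - 1/6)² = (-4*(-1) - 1*⅙)² = (4 - ⅙)² = (23/6)² = 529/36 ≈ 14.694)
y = -6 (y = -2 - 4 = -6)
y*(Z - q) = -6*(529/36 - 1*17) = -6*(529/36 - 17) = -6*(-83/36) = 83/6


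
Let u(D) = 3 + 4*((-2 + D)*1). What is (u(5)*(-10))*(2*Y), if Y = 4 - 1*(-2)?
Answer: -1800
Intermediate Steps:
Y = 6 (Y = 4 + 2 = 6)
u(D) = -5 + 4*D (u(D) = 3 + 4*(-2 + D) = 3 + (-8 + 4*D) = -5 + 4*D)
(u(5)*(-10))*(2*Y) = ((-5 + 4*5)*(-10))*(2*6) = ((-5 + 20)*(-10))*12 = (15*(-10))*12 = -150*12 = -1800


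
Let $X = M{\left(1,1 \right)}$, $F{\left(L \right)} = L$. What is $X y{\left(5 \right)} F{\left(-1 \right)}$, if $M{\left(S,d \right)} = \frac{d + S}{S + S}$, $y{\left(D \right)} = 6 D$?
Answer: $-30$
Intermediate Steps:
$M{\left(S,d \right)} = \frac{S + d}{2 S}$
$X = 1$ ($X = \frac{1 + 1}{2 \cdot 1} = \frac{1}{2} \cdot 1 \cdot 2 = 1$)
$X y{\left(5 \right)} F{\left(-1 \right)} = 1 \cdot 6 \cdot 5 \left(-1\right) = 1 \cdot 30 \left(-1\right) = 30 \left(-1\right) = -30$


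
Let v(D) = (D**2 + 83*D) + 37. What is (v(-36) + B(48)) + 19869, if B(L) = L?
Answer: 18262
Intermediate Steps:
v(D) = 37 + D**2 + 83*D
(v(-36) + B(48)) + 19869 = ((37 + (-36)**2 + 83*(-36)) + 48) + 19869 = ((37 + 1296 - 2988) + 48) + 19869 = (-1655 + 48) + 19869 = -1607 + 19869 = 18262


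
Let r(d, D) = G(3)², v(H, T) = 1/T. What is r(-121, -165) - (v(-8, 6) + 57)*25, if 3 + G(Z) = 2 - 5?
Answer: -8359/6 ≈ -1393.2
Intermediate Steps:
v(H, T) = 1/T
G(Z) = -6 (G(Z) = -3 + (2 - 5) = -3 - 3 = -6)
r(d, D) = 36 (r(d, D) = (-6)² = 36)
r(-121, -165) - (v(-8, 6) + 57)*25 = 36 - (1/6 + 57)*25 = 36 - (⅙ + 57)*25 = 36 - 343*25/6 = 36 - 1*8575/6 = 36 - 8575/6 = -8359/6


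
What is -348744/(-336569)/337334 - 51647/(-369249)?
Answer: 2931965596399009/20961558072784227 ≈ 0.13987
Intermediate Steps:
-348744/(-336569)/337334 - 51647/(-369249) = -348744*(-1/336569)*(1/337334) - 51647*(-1/369249) = (348744/336569)*(1/337334) + 51647/369249 = 174372/56768083523 + 51647/369249 = 2931965596399009/20961558072784227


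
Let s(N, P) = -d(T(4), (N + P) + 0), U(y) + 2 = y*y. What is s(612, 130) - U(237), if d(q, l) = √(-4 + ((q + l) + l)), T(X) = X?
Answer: -56167 - 2*√371 ≈ -56206.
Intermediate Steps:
d(q, l) = √(-4 + q + 2*l) (d(q, l) = √(-4 + ((l + q) + l)) = √(-4 + (q + 2*l)) = √(-4 + q + 2*l))
U(y) = -2 + y² (U(y) = -2 + y*y = -2 + y²)
s(N, P) = -√(2*N + 2*P) (s(N, P) = -√(-4 + 4 + 2*((N + P) + 0)) = -√(-4 + 4 + 2*(N + P)) = -√(-4 + 4 + (2*N + 2*P)) = -√(2*N + 2*P))
s(612, 130) - U(237) = -√(2*612 + 2*130) - (-2 + 237²) = -√(1224 + 260) - (-2 + 56169) = -√1484 - 1*56167 = -2*√371 - 56167 = -56167 - 2*√371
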